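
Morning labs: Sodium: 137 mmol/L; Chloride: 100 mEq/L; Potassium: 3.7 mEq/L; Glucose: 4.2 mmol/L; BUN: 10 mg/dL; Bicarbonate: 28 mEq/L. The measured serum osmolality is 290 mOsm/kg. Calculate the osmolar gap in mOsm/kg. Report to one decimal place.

Calculated osmolality = 2·Na + glucose + BUN/2.8
= 2·137 + 4.2 + 10/2.8
= 274 + 4.20 + 3.57
= 281.77 mOsm/kg ≈ 281.8 mOsm/kg
Osmolar gap = measured − calculated = 290 − 281.8 = 8.2 mOsm/kg

8.2 mOsm/kg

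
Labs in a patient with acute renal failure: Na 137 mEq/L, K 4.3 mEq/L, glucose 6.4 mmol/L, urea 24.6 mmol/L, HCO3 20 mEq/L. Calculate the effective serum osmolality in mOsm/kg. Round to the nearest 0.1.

280.4 mOsm/kg

Effective osmolality excludes urea (freely permeant across cell membranes):
2·Na + glucose
= 2·137 + 6.4
= 274 + 6.4
= 280.4 mOsm/kg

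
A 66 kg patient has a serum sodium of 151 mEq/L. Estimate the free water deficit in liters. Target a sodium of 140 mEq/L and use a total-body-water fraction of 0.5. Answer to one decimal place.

TBW = 0.5 · 66 = 33 L
Free water deficit = TBW · (Na/140 − 1)
= 33 · (151/140 − 1)
= 33 · 0.0786
= 2.59 L

2.6 L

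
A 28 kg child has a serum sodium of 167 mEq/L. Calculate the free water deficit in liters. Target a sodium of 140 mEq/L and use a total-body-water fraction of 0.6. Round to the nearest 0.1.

3.2 L

TBW = 0.6 · 28 = 16.8 L
Free water deficit = TBW · (Na/140 − 1)
= 16.8 · (167/140 − 1)
= 16.8 · 0.1929
= 3.24 L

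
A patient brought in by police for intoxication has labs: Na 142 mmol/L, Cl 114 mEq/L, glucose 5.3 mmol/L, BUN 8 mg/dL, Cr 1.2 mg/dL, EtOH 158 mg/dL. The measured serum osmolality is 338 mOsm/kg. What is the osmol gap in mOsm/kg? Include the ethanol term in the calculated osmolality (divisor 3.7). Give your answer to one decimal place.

3.1 mOsm/kg

Calculated osmolality = 2·Na + glucose + BUN/2.8 + ethanol/3.7
= 2·142 + 5.3 + 8/2.8 + 158/3.7
= 284 + 5.30 + 2.86 + 42.70
= 334.86 mOsm/kg ≈ 334.9 mOsm/kg
Osmolar gap = measured − calculated = 338 − 334.9 = 3.1 mOsm/kg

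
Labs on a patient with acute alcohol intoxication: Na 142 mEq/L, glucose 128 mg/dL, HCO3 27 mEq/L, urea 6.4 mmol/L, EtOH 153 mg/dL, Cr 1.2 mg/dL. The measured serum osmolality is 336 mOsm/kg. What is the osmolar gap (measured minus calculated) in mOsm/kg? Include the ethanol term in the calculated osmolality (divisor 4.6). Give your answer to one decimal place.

Calculated osmolality = 2·Na + glucose/18 + urea + ethanol/4.6
= 2·142 + 128/18 + 6.4 + 153/4.6
= 284 + 7.11 + 6.40 + 33.26
= 330.77 mOsm/kg ≈ 330.8 mOsm/kg
Osmolar gap = measured − calculated = 336 − 330.8 = 5.2 mOsm/kg

5.2 mOsm/kg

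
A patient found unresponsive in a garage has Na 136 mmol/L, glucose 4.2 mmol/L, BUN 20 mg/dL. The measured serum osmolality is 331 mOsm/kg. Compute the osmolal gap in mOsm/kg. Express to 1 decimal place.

47.7 mOsm/kg

Calculated osmolality = 2·Na + glucose + BUN/2.8
= 2·136 + 4.2 + 20/2.8
= 272 + 4.20 + 7.14
= 283.34 mOsm/kg ≈ 283.3 mOsm/kg
Osmolar gap = measured − calculated = 331 − 283.3 = 47.7 mOsm/kg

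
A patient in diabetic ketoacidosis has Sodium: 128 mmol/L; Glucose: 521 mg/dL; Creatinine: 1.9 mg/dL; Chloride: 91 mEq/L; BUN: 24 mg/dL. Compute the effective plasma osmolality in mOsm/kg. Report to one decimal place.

Effective osmolality excludes urea (freely permeant across cell membranes):
2·Na + glucose/18
= 2·128 + 521/18
= 256 + 28.94
= 284.94 mOsm/kg

284.9 mOsm/kg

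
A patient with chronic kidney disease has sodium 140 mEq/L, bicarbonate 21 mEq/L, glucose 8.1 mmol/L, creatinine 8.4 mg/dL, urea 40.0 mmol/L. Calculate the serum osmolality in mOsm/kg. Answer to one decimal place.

Calculated osmolality = 2·Na + glucose + urea
= 2·140 + 8.1 + 40
= 280 + 8.10 + 40
= 328.1 mOsm/kg

328.1 mOsm/kg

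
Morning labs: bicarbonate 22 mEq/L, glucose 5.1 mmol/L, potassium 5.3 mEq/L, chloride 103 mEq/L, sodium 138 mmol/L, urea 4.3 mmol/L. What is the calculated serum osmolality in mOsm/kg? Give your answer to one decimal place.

285.4 mOsm/kg

Calculated osmolality = 2·Na + glucose + urea
= 2·138 + 5.1 + 4.3
= 276 + 5.10 + 4.30
= 285.4 mOsm/kg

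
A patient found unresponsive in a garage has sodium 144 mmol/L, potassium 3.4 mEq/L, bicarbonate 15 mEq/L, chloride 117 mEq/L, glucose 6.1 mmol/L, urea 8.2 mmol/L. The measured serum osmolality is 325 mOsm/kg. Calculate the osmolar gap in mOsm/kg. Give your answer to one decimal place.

22.7 mOsm/kg

Calculated osmolality = 2·Na + glucose + urea
= 2·144 + 6.1 + 8.2
= 288 + 6.10 + 8.20
= 302.3 mOsm/kg ≈ 302.3 mOsm/kg
Osmolar gap = measured − calculated = 325 − 302.3 = 22.7 mOsm/kg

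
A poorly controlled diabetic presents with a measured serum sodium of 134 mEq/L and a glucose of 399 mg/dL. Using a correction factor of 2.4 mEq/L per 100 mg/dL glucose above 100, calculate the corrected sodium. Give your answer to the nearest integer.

141 mEq/L

Corrected Na = measured Na + 2.4 · (glucose − 100)/100
= 134 + 2.4 · (399 − 100)/100
= 134 + 7.2
= 141.2 mEq/L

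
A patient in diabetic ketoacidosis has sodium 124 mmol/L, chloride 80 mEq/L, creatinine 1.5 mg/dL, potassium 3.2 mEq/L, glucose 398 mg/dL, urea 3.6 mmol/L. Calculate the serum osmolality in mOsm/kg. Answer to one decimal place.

273.7 mOsm/kg

Calculated osmolality = 2·Na + glucose/18 + urea
= 2·124 + 398/18 + 3.6
= 248 + 22.11 + 3.60
= 273.71 mOsm/kg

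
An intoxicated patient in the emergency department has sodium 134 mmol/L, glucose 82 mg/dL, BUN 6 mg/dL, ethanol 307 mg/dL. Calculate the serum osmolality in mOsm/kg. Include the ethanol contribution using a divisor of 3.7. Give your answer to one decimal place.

357.7 mOsm/kg

Calculated osmolality = 2·Na + glucose/18 + BUN/2.8 + ethanol/3.7
= 2·134 + 82/18 + 6/2.8 + 307/3.7
= 268 + 4.56 + 2.14 + 82.97
= 357.67 mOsm/kg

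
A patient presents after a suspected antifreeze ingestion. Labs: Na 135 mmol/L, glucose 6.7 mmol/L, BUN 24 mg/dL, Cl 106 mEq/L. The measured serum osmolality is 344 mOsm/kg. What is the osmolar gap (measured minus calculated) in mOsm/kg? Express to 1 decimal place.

Calculated osmolality = 2·Na + glucose + BUN/2.8
= 2·135 + 6.7 + 24/2.8
= 270 + 6.70 + 8.57
= 285.27 mOsm/kg ≈ 285.3 mOsm/kg
Osmolar gap = measured − calculated = 344 − 285.3 = 58.7 mOsm/kg

58.7 mOsm/kg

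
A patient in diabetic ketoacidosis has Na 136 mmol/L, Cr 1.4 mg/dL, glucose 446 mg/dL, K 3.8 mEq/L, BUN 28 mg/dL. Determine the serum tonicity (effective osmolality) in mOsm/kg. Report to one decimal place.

296.8 mOsm/kg

Effective osmolality excludes urea (freely permeant across cell membranes):
2·Na + glucose/18
= 2·136 + 446/18
= 272 + 24.78
= 296.78 mOsm/kg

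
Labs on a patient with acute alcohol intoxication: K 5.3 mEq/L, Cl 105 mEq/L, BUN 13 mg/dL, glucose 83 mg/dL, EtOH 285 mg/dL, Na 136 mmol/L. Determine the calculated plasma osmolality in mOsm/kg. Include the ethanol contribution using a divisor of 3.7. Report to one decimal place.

Calculated osmolality = 2·Na + glucose/18 + BUN/2.8 + ethanol/3.7
= 2·136 + 83/18 + 13/2.8 + 285/3.7
= 272 + 4.61 + 4.64 + 77.03
= 358.28 mOsm/kg

358.3 mOsm/kg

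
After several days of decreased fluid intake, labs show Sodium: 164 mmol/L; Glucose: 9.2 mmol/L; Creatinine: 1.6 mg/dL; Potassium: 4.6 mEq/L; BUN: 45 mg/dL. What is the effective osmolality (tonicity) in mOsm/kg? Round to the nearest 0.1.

Effective osmolality excludes urea (freely permeant across cell membranes):
2·Na + glucose
= 2·164 + 9.2
= 328 + 9.2
= 337.2 mOsm/kg

337.2 mOsm/kg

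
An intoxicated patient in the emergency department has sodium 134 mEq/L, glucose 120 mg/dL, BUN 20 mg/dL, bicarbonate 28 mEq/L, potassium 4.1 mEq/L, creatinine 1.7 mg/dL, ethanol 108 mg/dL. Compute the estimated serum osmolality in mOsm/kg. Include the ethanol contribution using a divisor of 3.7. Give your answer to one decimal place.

Calculated osmolality = 2·Na + glucose/18 + BUN/2.8 + ethanol/3.7
= 2·134 + 120/18 + 20/2.8 + 108/3.7
= 268 + 6.67 + 7.14 + 29.19
= 311 mOsm/kg

311.0 mOsm/kg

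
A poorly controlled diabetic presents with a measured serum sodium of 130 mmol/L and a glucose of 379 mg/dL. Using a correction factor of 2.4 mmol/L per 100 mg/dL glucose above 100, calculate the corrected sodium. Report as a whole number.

137 mmol/L

Corrected Na = measured Na + 2.4 · (glucose − 100)/100
= 130 + 2.4 · (379 − 100)/100
= 130 + 6.7
= 136.7 mmol/L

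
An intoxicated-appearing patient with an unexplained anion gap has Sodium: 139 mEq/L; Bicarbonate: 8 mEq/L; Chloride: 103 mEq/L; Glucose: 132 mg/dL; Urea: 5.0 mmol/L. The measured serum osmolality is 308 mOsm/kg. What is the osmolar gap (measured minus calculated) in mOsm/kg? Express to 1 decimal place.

Calculated osmolality = 2·Na + glucose/18 + urea
= 2·139 + 132/18 + 5
= 278 + 7.33 + 5
= 290.33 mOsm/kg ≈ 290.3 mOsm/kg
Osmolar gap = measured − calculated = 308 − 290.3 = 17.7 mOsm/kg

17.7 mOsm/kg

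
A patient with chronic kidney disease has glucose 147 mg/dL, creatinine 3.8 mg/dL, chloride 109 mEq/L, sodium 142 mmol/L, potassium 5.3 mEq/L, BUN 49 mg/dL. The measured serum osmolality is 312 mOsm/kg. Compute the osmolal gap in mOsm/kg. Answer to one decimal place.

Calculated osmolality = 2·Na + glucose/18 + BUN/2.8
= 2·142 + 147/18 + 49/2.8
= 284 + 8.17 + 17.50
= 309.67 mOsm/kg ≈ 309.7 mOsm/kg
Osmolar gap = measured − calculated = 312 − 309.7 = 2.3 mOsm/kg

2.3 mOsm/kg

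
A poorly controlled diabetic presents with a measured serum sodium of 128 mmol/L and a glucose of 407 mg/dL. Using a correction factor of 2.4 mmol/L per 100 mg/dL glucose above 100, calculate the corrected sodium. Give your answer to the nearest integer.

Corrected Na = measured Na + 2.4 · (glucose − 100)/100
= 128 + 2.4 · (407 − 100)/100
= 128 + 7.4
= 135.4 mmol/L

135 mmol/L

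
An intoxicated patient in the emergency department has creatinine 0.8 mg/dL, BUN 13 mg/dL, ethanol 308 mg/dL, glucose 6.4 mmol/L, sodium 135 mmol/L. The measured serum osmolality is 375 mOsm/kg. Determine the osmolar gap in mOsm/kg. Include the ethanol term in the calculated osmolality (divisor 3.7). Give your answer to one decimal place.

10.7 mOsm/kg

Calculated osmolality = 2·Na + glucose + BUN/2.8 + ethanol/3.7
= 2·135 + 6.4 + 13/2.8 + 308/3.7
= 270 + 6.40 + 4.64 + 83.24
= 364.28 mOsm/kg ≈ 364.3 mOsm/kg
Osmolar gap = measured − calculated = 375 − 364.3 = 10.7 mOsm/kg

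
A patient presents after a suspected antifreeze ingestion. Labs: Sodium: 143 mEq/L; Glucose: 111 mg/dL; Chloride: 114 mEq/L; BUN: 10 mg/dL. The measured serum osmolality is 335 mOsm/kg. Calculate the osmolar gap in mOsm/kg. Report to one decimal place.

Calculated osmolality = 2·Na + glucose/18 + BUN/2.8
= 2·143 + 111/18 + 10/2.8
= 286 + 6.17 + 3.57
= 295.74 mOsm/kg ≈ 295.7 mOsm/kg
Osmolar gap = measured − calculated = 335 − 295.7 = 39.3 mOsm/kg

39.3 mOsm/kg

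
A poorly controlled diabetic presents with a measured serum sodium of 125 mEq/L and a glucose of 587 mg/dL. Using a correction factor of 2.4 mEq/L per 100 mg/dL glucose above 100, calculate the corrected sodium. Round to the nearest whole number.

Corrected Na = measured Na + 2.4 · (glucose − 100)/100
= 125 + 2.4 · (587 − 100)/100
= 125 + 11.7
= 136.7 mEq/L

137 mEq/L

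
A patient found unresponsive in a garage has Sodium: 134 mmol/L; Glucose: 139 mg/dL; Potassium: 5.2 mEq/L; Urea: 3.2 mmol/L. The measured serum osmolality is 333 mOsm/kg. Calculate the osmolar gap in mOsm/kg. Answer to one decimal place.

54.1 mOsm/kg

Calculated osmolality = 2·Na + glucose/18 + urea
= 2·134 + 139/18 + 3.2
= 268 + 7.72 + 3.20
= 278.92 mOsm/kg ≈ 278.9 mOsm/kg
Osmolar gap = measured − calculated = 333 − 278.9 = 54.1 mOsm/kg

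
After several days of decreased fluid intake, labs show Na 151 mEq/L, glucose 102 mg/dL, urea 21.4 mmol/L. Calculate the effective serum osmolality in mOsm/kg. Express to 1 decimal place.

Effective osmolality excludes urea (freely permeant across cell membranes):
2·Na + glucose/18
= 2·151 + 102/18
= 302 + 5.67
= 307.67 mOsm/kg

307.7 mOsm/kg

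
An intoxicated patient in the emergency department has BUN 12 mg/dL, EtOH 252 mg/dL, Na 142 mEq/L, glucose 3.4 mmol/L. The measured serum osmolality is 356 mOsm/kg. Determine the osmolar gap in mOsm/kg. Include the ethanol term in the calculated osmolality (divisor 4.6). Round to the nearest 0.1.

9.5 mOsm/kg

Calculated osmolality = 2·Na + glucose + BUN/2.8 + ethanol/4.6
= 2·142 + 3.4 + 12/2.8 + 252/4.6
= 284 + 3.40 + 4.29 + 54.78
= 346.47 mOsm/kg ≈ 346.5 mOsm/kg
Osmolar gap = measured − calculated = 356 − 346.5 = 9.5 mOsm/kg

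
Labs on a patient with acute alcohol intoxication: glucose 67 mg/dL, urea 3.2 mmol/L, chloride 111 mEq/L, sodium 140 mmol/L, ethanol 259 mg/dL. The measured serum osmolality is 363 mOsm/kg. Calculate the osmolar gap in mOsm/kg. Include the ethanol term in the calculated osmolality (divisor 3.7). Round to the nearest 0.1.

6.1 mOsm/kg

Calculated osmolality = 2·Na + glucose/18 + urea + ethanol/3.7
= 2·140 + 67/18 + 3.2 + 259/3.7
= 280 + 3.72 + 3.20 + 70
= 356.92 mOsm/kg ≈ 356.9 mOsm/kg
Osmolar gap = measured − calculated = 363 − 356.9 = 6.1 mOsm/kg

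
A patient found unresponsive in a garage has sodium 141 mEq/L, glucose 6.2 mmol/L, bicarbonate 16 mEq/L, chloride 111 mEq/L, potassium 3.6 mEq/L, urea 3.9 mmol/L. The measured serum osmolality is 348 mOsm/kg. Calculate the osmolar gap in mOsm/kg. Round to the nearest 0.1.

Calculated osmolality = 2·Na + glucose + urea
= 2·141 + 6.2 + 3.9
= 282 + 6.20 + 3.90
= 292.1 mOsm/kg ≈ 292.1 mOsm/kg
Osmolar gap = measured − calculated = 348 − 292.1 = 55.9 mOsm/kg

55.9 mOsm/kg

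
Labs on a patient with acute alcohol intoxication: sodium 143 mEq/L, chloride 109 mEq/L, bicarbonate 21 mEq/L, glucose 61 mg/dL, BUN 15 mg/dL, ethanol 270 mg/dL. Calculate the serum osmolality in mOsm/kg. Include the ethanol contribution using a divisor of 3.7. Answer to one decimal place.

Calculated osmolality = 2·Na + glucose/18 + BUN/2.8 + ethanol/3.7
= 2·143 + 61/18 + 15/2.8 + 270/3.7
= 286 + 3.39 + 5.36 + 72.97
= 367.72 mOsm/kg

367.7 mOsm/kg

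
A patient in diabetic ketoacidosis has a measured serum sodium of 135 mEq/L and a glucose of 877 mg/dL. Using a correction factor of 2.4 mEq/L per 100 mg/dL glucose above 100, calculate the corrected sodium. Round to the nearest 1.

154 mEq/L

Corrected Na = measured Na + 2.4 · (glucose − 100)/100
= 135 + 2.4 · (877 − 100)/100
= 135 + 18.6
= 153.6 mEq/L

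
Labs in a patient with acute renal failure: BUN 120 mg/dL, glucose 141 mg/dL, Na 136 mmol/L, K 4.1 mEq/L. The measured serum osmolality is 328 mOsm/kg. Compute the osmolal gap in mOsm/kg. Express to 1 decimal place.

5.3 mOsm/kg

Calculated osmolality = 2·Na + glucose/18 + BUN/2.8
= 2·136 + 141/18 + 120/2.8
= 272 + 7.83 + 42.86
= 322.69 mOsm/kg ≈ 322.7 mOsm/kg
Osmolar gap = measured − calculated = 328 − 322.7 = 5.3 mOsm/kg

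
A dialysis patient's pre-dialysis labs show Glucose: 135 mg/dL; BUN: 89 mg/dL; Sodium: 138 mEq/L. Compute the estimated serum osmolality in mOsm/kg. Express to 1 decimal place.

Calculated osmolality = 2·Na + glucose/18 + BUN/2.8
= 2·138 + 135/18 + 89/2.8
= 276 + 7.50 + 31.79
= 315.29 mOsm/kg

315.3 mOsm/kg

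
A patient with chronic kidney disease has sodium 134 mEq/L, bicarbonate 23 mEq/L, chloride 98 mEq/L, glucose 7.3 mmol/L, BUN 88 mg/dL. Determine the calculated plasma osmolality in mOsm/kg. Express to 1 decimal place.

Calculated osmolality = 2·Na + glucose + BUN/2.8
= 2·134 + 7.3 + 88/2.8
= 268 + 7.30 + 31.43
= 306.73 mOsm/kg

306.7 mOsm/kg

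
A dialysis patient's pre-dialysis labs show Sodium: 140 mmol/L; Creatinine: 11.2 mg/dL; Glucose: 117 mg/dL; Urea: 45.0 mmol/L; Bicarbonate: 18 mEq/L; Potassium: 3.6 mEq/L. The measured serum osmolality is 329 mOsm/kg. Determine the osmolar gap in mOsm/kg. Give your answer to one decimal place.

Calculated osmolality = 2·Na + glucose/18 + urea
= 2·140 + 117/18 + 45
= 280 + 6.50 + 45
= 331.5 mOsm/kg ≈ 331.5 mOsm/kg
Osmolar gap = measured − calculated = 329 − 331.5 = -2.5 mOsm/kg

-2.5 mOsm/kg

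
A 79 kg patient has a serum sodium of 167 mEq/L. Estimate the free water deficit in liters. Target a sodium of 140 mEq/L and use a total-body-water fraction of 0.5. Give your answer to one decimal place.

TBW = 0.5 · 79 = 39.5 L
Free water deficit = TBW · (Na/140 − 1)
= 39.5 · (167/140 − 1)
= 39.5 · 0.1929
= 7.62 L

7.6 L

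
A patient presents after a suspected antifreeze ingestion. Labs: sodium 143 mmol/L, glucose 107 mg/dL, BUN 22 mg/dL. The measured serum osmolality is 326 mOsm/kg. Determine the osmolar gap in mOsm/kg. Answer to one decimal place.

Calculated osmolality = 2·Na + glucose/18 + BUN/2.8
= 2·143 + 107/18 + 22/2.8
= 286 + 5.94 + 7.86
= 299.8 mOsm/kg ≈ 299.8 mOsm/kg
Osmolar gap = measured − calculated = 326 − 299.8 = 26.2 mOsm/kg

26.2 mOsm/kg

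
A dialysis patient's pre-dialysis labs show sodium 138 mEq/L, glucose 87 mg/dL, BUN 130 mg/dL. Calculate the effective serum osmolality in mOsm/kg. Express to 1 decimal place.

Effective osmolality excludes urea (freely permeant across cell membranes):
2·Na + glucose/18
= 2·138 + 87/18
= 276 + 4.83
= 280.83 mOsm/kg

280.8 mOsm/kg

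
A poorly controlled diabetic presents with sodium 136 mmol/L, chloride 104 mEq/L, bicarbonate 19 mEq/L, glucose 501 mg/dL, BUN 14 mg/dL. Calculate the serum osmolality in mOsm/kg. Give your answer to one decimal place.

304.8 mOsm/kg

Calculated osmolality = 2·Na + glucose/18 + BUN/2.8
= 2·136 + 501/18 + 14/2.8
= 272 + 27.83 + 5
= 304.83 mOsm/kg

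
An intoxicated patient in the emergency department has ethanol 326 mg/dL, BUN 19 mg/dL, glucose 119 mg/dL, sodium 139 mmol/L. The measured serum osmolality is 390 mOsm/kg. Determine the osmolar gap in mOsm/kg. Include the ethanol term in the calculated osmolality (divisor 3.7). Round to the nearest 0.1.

10.5 mOsm/kg

Calculated osmolality = 2·Na + glucose/18 + BUN/2.8 + ethanol/3.7
= 2·139 + 119/18 + 19/2.8 + 326/3.7
= 278 + 6.61 + 6.79 + 88.11
= 379.51 mOsm/kg ≈ 379.5 mOsm/kg
Osmolar gap = measured − calculated = 390 − 379.5 = 10.5 mOsm/kg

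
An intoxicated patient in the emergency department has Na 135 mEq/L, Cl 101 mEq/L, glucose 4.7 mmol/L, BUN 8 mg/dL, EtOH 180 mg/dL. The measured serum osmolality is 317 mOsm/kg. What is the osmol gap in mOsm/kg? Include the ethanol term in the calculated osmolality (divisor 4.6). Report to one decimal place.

0.3 mOsm/kg

Calculated osmolality = 2·Na + glucose + BUN/2.8 + ethanol/4.6
= 2·135 + 4.7 + 8/2.8 + 180/4.6
= 270 + 4.70 + 2.86 + 39.13
= 316.69 mOsm/kg ≈ 316.7 mOsm/kg
Osmolar gap = measured − calculated = 317 − 316.7 = 0.3 mOsm/kg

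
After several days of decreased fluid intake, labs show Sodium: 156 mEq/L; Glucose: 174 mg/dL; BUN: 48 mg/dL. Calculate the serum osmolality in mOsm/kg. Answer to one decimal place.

Calculated osmolality = 2·Na + glucose/18 + BUN/2.8
= 2·156 + 174/18 + 48/2.8
= 312 + 9.67 + 17.14
= 338.81 mOsm/kg

338.8 mOsm/kg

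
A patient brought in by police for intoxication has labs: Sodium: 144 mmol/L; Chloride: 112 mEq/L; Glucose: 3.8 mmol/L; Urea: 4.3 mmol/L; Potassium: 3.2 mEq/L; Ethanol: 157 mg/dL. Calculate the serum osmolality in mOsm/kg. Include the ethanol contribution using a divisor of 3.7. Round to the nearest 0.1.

Calculated osmolality = 2·Na + glucose + urea + ethanol/3.7
= 2·144 + 3.8 + 4.3 + 157/3.7
= 288 + 3.80 + 4.30 + 42.43
= 338.53 mOsm/kg

338.5 mOsm/kg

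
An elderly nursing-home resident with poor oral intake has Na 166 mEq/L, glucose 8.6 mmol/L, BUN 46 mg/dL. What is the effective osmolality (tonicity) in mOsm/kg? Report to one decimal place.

340.6 mOsm/kg

Effective osmolality excludes urea (freely permeant across cell membranes):
2·Na + glucose
= 2·166 + 8.6
= 332 + 8.6
= 340.6 mOsm/kg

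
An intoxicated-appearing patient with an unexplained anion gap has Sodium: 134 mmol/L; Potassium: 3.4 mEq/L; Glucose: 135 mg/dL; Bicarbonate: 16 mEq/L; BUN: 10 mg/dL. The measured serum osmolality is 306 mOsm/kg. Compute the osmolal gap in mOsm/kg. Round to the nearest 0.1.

26.9 mOsm/kg

Calculated osmolality = 2·Na + glucose/18 + BUN/2.8
= 2·134 + 135/18 + 10/2.8
= 268 + 7.50 + 3.57
= 279.07 mOsm/kg ≈ 279.1 mOsm/kg
Osmolar gap = measured − calculated = 306 − 279.1 = 26.9 mOsm/kg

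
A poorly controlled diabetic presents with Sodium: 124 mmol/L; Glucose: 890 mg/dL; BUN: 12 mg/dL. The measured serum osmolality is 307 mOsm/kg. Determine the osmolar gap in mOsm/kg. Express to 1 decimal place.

5.3 mOsm/kg

Calculated osmolality = 2·Na + glucose/18 + BUN/2.8
= 2·124 + 890/18 + 12/2.8
= 248 + 49.44 + 4.29
= 301.73 mOsm/kg ≈ 301.7 mOsm/kg
Osmolar gap = measured − calculated = 307 − 301.7 = 5.3 mOsm/kg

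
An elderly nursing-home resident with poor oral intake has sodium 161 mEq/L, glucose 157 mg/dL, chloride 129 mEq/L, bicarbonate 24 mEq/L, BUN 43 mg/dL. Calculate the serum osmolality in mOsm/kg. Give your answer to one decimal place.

346.1 mOsm/kg

Calculated osmolality = 2·Na + glucose/18 + BUN/2.8
= 2·161 + 157/18 + 43/2.8
= 322 + 8.72 + 15.36
= 346.08 mOsm/kg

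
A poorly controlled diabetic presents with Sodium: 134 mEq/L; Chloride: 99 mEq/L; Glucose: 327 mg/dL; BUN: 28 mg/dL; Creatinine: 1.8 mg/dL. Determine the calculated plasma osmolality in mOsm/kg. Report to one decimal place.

Calculated osmolality = 2·Na + glucose/18 + BUN/2.8
= 2·134 + 327/18 + 28/2.8
= 268 + 18.17 + 10
= 296.17 mOsm/kg

296.2 mOsm/kg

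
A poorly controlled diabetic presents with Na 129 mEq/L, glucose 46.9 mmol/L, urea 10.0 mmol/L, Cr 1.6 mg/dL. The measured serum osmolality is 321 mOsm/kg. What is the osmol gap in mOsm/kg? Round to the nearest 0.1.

6.1 mOsm/kg

Calculated osmolality = 2·Na + glucose + urea
= 2·129 + 46.9 + 10
= 258 + 46.90 + 10
= 314.9 mOsm/kg ≈ 314.9 mOsm/kg
Osmolar gap = measured − calculated = 321 − 314.9 = 6.1 mOsm/kg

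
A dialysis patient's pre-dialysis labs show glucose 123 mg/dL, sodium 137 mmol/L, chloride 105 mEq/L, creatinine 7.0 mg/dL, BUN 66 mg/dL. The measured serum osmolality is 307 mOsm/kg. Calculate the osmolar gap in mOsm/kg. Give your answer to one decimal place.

2.6 mOsm/kg

Calculated osmolality = 2·Na + glucose/18 + BUN/2.8
= 2·137 + 123/18 + 66/2.8
= 274 + 6.83 + 23.57
= 304.4 mOsm/kg ≈ 304.4 mOsm/kg
Osmolar gap = measured − calculated = 307 − 304.4 = 2.6 mOsm/kg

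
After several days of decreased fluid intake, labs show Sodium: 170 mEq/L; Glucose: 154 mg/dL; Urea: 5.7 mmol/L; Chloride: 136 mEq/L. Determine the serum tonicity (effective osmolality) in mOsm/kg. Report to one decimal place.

Effective osmolality excludes urea (freely permeant across cell membranes):
2·Na + glucose/18
= 2·170 + 154/18
= 340 + 8.56
= 348.56 mOsm/kg

348.6 mOsm/kg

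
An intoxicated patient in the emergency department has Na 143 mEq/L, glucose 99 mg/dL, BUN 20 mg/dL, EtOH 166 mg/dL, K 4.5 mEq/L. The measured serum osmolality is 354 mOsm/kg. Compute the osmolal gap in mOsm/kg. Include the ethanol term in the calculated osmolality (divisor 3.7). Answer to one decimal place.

10.5 mOsm/kg

Calculated osmolality = 2·Na + glucose/18 + BUN/2.8 + ethanol/3.7
= 2·143 + 99/18 + 20/2.8 + 166/3.7
= 286 + 5.50 + 7.14 + 44.86
= 343.5 mOsm/kg ≈ 343.5 mOsm/kg
Osmolar gap = measured − calculated = 354 − 343.5 = 10.5 mOsm/kg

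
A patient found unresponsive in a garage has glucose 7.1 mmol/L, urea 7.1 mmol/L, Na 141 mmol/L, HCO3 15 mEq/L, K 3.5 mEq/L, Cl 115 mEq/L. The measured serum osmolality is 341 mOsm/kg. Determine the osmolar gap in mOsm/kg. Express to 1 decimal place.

44.8 mOsm/kg

Calculated osmolality = 2·Na + glucose + urea
= 2·141 + 7.1 + 7.1
= 282 + 7.10 + 7.10
= 296.2 mOsm/kg ≈ 296.2 mOsm/kg
Osmolar gap = measured − calculated = 341 − 296.2 = 44.8 mOsm/kg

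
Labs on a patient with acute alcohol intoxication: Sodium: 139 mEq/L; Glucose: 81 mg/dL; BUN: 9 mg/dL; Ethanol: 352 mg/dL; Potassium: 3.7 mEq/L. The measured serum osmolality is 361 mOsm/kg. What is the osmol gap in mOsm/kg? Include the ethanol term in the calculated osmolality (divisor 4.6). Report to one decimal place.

Calculated osmolality = 2·Na + glucose/18 + BUN/2.8 + ethanol/4.6
= 2·139 + 81/18 + 9/2.8 + 352/4.6
= 278 + 4.50 + 3.21 + 76.52
= 362.23 mOsm/kg ≈ 362.2 mOsm/kg
Osmolar gap = measured − calculated = 361 − 362.2 = -1.2 mOsm/kg

-1.2 mOsm/kg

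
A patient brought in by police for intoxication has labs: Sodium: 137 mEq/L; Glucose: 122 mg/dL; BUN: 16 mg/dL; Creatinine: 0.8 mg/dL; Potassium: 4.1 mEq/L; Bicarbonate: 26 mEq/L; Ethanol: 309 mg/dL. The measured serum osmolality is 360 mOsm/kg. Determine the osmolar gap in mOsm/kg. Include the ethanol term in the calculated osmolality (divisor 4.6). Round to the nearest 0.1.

Calculated osmolality = 2·Na + glucose/18 + BUN/2.8 + ethanol/4.6
= 2·137 + 122/18 + 16/2.8 + 309/4.6
= 274 + 6.78 + 5.71 + 67.17
= 353.66 mOsm/kg ≈ 353.7 mOsm/kg
Osmolar gap = measured − calculated = 360 − 353.7 = 6.3 mOsm/kg

6.3 mOsm/kg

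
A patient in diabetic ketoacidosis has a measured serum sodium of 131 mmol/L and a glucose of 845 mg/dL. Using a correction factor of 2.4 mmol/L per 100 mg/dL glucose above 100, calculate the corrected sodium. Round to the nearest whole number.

Corrected Na = measured Na + 2.4 · (glucose − 100)/100
= 131 + 2.4 · (845 − 100)/100
= 131 + 17.9
= 148.9 mmol/L

149 mmol/L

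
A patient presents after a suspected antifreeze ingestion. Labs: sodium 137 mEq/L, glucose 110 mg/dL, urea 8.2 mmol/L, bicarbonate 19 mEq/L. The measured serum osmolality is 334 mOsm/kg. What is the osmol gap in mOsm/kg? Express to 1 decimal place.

45.7 mOsm/kg

Calculated osmolality = 2·Na + glucose/18 + urea
= 2·137 + 110/18 + 8.2
= 274 + 6.11 + 8.20
= 288.31 mOsm/kg ≈ 288.3 mOsm/kg
Osmolar gap = measured − calculated = 334 − 288.3 = 45.7 mOsm/kg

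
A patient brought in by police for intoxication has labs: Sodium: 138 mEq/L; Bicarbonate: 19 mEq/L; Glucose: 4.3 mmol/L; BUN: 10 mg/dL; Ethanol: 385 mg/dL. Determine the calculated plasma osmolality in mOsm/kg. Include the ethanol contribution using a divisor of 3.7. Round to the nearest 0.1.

387.9 mOsm/kg

Calculated osmolality = 2·Na + glucose + BUN/2.8 + ethanol/3.7
= 2·138 + 4.3 + 10/2.8 + 385/3.7
= 276 + 4.30 + 3.57 + 104.05
= 387.92 mOsm/kg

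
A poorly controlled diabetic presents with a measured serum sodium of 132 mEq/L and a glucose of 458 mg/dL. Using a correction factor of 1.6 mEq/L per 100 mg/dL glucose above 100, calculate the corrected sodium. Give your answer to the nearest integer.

Corrected Na = measured Na + 1.6 · (glucose − 100)/100
= 132 + 1.6 · (458 − 100)/100
= 132 + 5.7
= 137.7 mEq/L

138 mEq/L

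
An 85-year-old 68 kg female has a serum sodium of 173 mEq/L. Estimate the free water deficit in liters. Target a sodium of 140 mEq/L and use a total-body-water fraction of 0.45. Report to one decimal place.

7.2 L

TBW = 0.45 · 68 = 30.6 L
Free water deficit = TBW · (Na/140 − 1)
= 30.6 · (173/140 − 1)
= 30.6 · 0.2357
= 7.21 L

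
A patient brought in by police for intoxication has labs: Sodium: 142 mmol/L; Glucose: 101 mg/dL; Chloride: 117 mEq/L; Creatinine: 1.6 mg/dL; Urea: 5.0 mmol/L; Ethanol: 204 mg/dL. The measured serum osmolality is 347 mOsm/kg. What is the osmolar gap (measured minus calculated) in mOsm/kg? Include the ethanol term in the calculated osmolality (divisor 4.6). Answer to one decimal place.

8.0 mOsm/kg

Calculated osmolality = 2·Na + glucose/18 + urea + ethanol/4.6
= 2·142 + 101/18 + 5 + 204/4.6
= 284 + 5.61 + 5 + 44.35
= 338.96 mOsm/kg ≈ 339.0 mOsm/kg
Osmolar gap = measured − calculated = 347 − 339.0 = 8.0 mOsm/kg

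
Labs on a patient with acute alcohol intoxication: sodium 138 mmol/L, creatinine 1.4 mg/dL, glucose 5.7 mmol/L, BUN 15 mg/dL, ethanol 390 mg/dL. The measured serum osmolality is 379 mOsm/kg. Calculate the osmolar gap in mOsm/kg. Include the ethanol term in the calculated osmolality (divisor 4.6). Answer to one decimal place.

Calculated osmolality = 2·Na + glucose + BUN/2.8 + ethanol/4.6
= 2·138 + 5.7 + 15/2.8 + 390/4.6
= 276 + 5.70 + 5.36 + 84.78
= 371.84 mOsm/kg ≈ 371.8 mOsm/kg
Osmolar gap = measured − calculated = 379 − 371.8 = 7.2 mOsm/kg

7.2 mOsm/kg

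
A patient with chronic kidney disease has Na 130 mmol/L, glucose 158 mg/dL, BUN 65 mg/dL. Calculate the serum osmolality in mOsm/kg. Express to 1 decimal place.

292.0 mOsm/kg

Calculated osmolality = 2·Na + glucose/18 + BUN/2.8
= 2·130 + 158/18 + 65/2.8
= 260 + 8.78 + 23.21
= 291.99 mOsm/kg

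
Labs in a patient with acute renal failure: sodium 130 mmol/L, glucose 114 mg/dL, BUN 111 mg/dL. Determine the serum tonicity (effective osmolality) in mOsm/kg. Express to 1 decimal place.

Effective osmolality excludes urea (freely permeant across cell membranes):
2·Na + glucose/18
= 2·130 + 114/18
= 260 + 6.33
= 266.33 mOsm/kg

266.3 mOsm/kg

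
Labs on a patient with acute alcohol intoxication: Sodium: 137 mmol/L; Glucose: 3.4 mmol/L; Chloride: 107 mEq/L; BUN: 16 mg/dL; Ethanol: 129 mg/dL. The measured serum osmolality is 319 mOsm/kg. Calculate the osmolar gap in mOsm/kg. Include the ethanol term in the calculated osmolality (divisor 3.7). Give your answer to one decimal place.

1.0 mOsm/kg

Calculated osmolality = 2·Na + glucose + BUN/2.8 + ethanol/3.7
= 2·137 + 3.4 + 16/2.8 + 129/3.7
= 274 + 3.40 + 5.71 + 34.86
= 317.97 mOsm/kg ≈ 318.0 mOsm/kg
Osmolar gap = measured − calculated = 319 − 318.0 = 1.0 mOsm/kg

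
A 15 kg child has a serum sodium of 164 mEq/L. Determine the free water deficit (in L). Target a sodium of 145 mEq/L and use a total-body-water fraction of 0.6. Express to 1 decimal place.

TBW = 0.6 · 15 = 9 L
Free water deficit = TBW · (Na/145 − 1)
= 9 · (164/145 − 1)
= 9 · 0.131
= 1.18 L

1.2 L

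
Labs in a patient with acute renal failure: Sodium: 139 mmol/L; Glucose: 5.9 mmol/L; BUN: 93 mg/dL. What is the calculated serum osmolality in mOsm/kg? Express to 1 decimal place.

Calculated osmolality = 2·Na + glucose + BUN/2.8
= 2·139 + 5.9 + 93/2.8
= 278 + 5.90 + 33.21
= 317.11 mOsm/kg

317.1 mOsm/kg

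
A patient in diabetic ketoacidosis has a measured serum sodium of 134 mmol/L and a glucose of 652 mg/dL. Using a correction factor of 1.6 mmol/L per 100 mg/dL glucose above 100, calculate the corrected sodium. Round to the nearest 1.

Corrected Na = measured Na + 1.6 · (glucose − 100)/100
= 134 + 1.6 · (652 − 100)/100
= 134 + 8.8
= 142.8 mmol/L

143 mmol/L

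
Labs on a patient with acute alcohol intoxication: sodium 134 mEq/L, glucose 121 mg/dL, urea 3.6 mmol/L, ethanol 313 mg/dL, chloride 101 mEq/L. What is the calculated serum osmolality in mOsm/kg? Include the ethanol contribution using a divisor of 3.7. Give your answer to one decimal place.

Calculated osmolality = 2·Na + glucose/18 + urea + ethanol/3.7
= 2·134 + 121/18 + 3.6 + 313/3.7
= 268 + 6.72 + 3.60 + 84.59
= 362.91 mOsm/kg

362.9 mOsm/kg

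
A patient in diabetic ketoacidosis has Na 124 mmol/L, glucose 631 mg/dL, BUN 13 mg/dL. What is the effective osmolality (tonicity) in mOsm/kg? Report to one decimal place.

Effective osmolality excludes urea (freely permeant across cell membranes):
2·Na + glucose/18
= 2·124 + 631/18
= 248 + 35.06
= 283.06 mOsm/kg

283.1 mOsm/kg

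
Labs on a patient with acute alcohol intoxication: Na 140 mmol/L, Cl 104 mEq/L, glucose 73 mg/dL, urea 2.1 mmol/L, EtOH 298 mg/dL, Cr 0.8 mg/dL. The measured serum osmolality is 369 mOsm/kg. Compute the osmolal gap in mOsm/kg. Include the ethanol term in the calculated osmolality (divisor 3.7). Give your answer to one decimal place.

2.3 mOsm/kg

Calculated osmolality = 2·Na + glucose/18 + urea + ethanol/3.7
= 2·140 + 73/18 + 2.1 + 298/3.7
= 280 + 4.06 + 2.10 + 80.54
= 366.7 mOsm/kg ≈ 366.7 mOsm/kg
Osmolar gap = measured − calculated = 369 − 366.7 = 2.3 mOsm/kg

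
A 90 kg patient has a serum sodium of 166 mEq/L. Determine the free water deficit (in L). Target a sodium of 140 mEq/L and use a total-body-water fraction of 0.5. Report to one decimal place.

TBW = 0.5 · 90 = 45 L
Free water deficit = TBW · (Na/140 − 1)
= 45 · (166/140 − 1)
= 45 · 0.1857
= 8.36 L

8.4 L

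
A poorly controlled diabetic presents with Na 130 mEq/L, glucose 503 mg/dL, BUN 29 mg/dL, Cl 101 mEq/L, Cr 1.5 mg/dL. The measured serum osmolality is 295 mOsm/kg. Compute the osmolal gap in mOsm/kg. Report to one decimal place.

-3.3 mOsm/kg

Calculated osmolality = 2·Na + glucose/18 + BUN/2.8
= 2·130 + 503/18 + 29/2.8
= 260 + 27.94 + 10.36
= 298.3 mOsm/kg ≈ 298.3 mOsm/kg
Osmolar gap = measured − calculated = 295 − 298.3 = -3.3 mOsm/kg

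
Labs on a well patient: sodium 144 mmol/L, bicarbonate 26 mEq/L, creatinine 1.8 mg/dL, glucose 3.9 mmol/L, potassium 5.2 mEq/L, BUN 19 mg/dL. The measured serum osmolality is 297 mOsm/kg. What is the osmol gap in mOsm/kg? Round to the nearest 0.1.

Calculated osmolality = 2·Na + glucose + BUN/2.8
= 2·144 + 3.9 + 19/2.8
= 288 + 3.90 + 6.79
= 298.69 mOsm/kg ≈ 298.7 mOsm/kg
Osmolar gap = measured − calculated = 297 − 298.7 = -1.7 mOsm/kg

-1.7 mOsm/kg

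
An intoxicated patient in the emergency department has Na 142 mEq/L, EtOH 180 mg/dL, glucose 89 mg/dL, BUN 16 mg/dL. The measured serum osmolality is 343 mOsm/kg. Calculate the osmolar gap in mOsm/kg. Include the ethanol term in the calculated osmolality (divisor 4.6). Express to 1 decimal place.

Calculated osmolality = 2·Na + glucose/18 + BUN/2.8 + ethanol/4.6
= 2·142 + 89/18 + 16/2.8 + 180/4.6
= 284 + 4.94 + 5.71 + 39.13
= 333.78 mOsm/kg ≈ 333.8 mOsm/kg
Osmolar gap = measured − calculated = 343 − 333.8 = 9.2 mOsm/kg

9.2 mOsm/kg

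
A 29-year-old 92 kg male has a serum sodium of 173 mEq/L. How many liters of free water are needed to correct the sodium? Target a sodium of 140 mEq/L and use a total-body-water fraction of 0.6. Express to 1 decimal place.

13.0 L

TBW = 0.6 · 92 = 55.2 L
Free water deficit = TBW · (Na/140 − 1)
= 55.2 · (173/140 − 1)
= 55.2 · 0.2357
= 13.01 L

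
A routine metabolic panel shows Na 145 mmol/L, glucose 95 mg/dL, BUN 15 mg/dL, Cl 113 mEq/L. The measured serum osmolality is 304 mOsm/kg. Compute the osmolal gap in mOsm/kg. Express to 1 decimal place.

Calculated osmolality = 2·Na + glucose/18 + BUN/2.8
= 2·145 + 95/18 + 15/2.8
= 290 + 5.28 + 5.36
= 300.64 mOsm/kg ≈ 300.6 mOsm/kg
Osmolar gap = measured − calculated = 304 − 300.6 = 3.4 mOsm/kg

3.4 mOsm/kg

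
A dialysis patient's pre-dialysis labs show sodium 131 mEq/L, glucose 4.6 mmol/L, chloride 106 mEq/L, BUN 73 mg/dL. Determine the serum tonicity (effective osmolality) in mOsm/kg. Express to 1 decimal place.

266.6 mOsm/kg

Effective osmolality excludes urea (freely permeant across cell membranes):
2·Na + glucose
= 2·131 + 4.6
= 262 + 4.6
= 266.6 mOsm/kg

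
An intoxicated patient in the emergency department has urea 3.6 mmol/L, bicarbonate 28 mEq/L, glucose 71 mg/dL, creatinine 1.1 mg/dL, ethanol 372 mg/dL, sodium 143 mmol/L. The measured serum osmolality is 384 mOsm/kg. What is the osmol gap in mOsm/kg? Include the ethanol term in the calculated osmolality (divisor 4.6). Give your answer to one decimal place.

Calculated osmolality = 2·Na + glucose/18 + urea + ethanol/4.6
= 2·143 + 71/18 + 3.6 + 372/4.6
= 286 + 3.94 + 3.60 + 80.87
= 374.41 mOsm/kg ≈ 374.4 mOsm/kg
Osmolar gap = measured − calculated = 384 − 374.4 = 9.6 mOsm/kg

9.6 mOsm/kg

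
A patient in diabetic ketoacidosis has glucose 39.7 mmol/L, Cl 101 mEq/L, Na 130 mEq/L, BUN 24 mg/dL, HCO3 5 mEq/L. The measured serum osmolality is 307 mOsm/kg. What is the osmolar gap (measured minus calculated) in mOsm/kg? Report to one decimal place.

-1.3 mOsm/kg

Calculated osmolality = 2·Na + glucose + BUN/2.8
= 2·130 + 39.7 + 24/2.8
= 260 + 39.70 + 8.57
= 308.27 mOsm/kg ≈ 308.3 mOsm/kg
Osmolar gap = measured − calculated = 307 − 308.3 = -1.3 mOsm/kg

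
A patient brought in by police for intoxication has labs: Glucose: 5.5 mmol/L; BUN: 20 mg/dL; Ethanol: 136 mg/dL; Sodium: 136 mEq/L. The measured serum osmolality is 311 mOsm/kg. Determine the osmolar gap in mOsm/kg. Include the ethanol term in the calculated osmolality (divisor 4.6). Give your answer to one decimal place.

Calculated osmolality = 2·Na + glucose + BUN/2.8 + ethanol/4.6
= 2·136 + 5.5 + 20/2.8 + 136/4.6
= 272 + 5.50 + 7.14 + 29.57
= 314.21 mOsm/kg ≈ 314.2 mOsm/kg
Osmolar gap = measured − calculated = 311 − 314.2 = -3.2 mOsm/kg

-3.2 mOsm/kg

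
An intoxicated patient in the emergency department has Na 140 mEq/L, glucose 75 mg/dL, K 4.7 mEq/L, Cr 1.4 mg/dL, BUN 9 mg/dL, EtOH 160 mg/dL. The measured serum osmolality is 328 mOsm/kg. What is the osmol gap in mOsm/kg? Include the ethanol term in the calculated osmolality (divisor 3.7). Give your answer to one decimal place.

Calculated osmolality = 2·Na + glucose/18 + BUN/2.8 + ethanol/3.7
= 2·140 + 75/18 + 9/2.8 + 160/3.7
= 280 + 4.17 + 3.21 + 43.24
= 330.62 mOsm/kg ≈ 330.6 mOsm/kg
Osmolar gap = measured − calculated = 328 − 330.6 = -2.6 mOsm/kg

-2.6 mOsm/kg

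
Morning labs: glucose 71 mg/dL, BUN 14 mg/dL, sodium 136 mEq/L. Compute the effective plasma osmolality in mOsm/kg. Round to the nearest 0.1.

275.9 mOsm/kg

Effective osmolality excludes urea (freely permeant across cell membranes):
2·Na + glucose/18
= 2·136 + 71/18
= 272 + 3.94
= 275.94 mOsm/kg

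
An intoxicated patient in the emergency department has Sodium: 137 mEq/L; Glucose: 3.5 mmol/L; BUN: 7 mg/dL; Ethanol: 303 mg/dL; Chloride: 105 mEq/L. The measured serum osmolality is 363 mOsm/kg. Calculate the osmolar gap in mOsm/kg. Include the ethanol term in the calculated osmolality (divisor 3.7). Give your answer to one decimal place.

1.1 mOsm/kg

Calculated osmolality = 2·Na + glucose + BUN/2.8 + ethanol/3.7
= 2·137 + 3.5 + 7/2.8 + 303/3.7
= 274 + 3.50 + 2.50 + 81.89
= 361.89 mOsm/kg ≈ 361.9 mOsm/kg
Osmolar gap = measured − calculated = 363 − 361.9 = 1.1 mOsm/kg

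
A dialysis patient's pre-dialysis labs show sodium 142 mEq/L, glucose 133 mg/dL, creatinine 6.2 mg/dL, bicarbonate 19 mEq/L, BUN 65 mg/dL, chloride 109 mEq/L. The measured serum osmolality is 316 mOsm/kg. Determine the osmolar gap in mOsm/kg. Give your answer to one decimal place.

1.4 mOsm/kg

Calculated osmolality = 2·Na + glucose/18 + BUN/2.8
= 2·142 + 133/18 + 65/2.8
= 284 + 7.39 + 23.21
= 314.6 mOsm/kg ≈ 314.6 mOsm/kg
Osmolar gap = measured − calculated = 316 − 314.6 = 1.4 mOsm/kg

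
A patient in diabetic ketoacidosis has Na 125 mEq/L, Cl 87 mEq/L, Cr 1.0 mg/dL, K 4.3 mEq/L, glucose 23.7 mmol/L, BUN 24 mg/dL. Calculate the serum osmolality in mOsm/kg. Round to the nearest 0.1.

282.3 mOsm/kg

Calculated osmolality = 2·Na + glucose + BUN/2.8
= 2·125 + 23.7 + 24/2.8
= 250 + 23.70 + 8.57
= 282.27 mOsm/kg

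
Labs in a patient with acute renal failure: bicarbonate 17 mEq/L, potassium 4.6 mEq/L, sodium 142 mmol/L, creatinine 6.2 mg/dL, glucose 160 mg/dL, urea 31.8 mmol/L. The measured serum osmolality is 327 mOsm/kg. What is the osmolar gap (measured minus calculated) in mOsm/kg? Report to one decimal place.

Calculated osmolality = 2·Na + glucose/18 + urea
= 2·142 + 160/18 + 31.8
= 284 + 8.89 + 31.80
= 324.69 mOsm/kg ≈ 324.7 mOsm/kg
Osmolar gap = measured − calculated = 327 − 324.7 = 2.3 mOsm/kg

2.3 mOsm/kg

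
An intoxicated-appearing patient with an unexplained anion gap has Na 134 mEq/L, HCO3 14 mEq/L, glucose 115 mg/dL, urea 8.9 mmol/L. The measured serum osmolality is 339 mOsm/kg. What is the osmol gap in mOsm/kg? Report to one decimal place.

55.7 mOsm/kg

Calculated osmolality = 2·Na + glucose/18 + urea
= 2·134 + 115/18 + 8.9
= 268 + 6.39 + 8.90
= 283.29 mOsm/kg ≈ 283.3 mOsm/kg
Osmolar gap = measured − calculated = 339 − 283.3 = 55.7 mOsm/kg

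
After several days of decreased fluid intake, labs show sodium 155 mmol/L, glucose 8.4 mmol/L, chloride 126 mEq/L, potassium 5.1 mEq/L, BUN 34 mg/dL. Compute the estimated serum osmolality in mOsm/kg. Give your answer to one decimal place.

Calculated osmolality = 2·Na + glucose + BUN/2.8
= 2·155 + 8.4 + 34/2.8
= 310 + 8.40 + 12.14
= 330.54 mOsm/kg

330.5 mOsm/kg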